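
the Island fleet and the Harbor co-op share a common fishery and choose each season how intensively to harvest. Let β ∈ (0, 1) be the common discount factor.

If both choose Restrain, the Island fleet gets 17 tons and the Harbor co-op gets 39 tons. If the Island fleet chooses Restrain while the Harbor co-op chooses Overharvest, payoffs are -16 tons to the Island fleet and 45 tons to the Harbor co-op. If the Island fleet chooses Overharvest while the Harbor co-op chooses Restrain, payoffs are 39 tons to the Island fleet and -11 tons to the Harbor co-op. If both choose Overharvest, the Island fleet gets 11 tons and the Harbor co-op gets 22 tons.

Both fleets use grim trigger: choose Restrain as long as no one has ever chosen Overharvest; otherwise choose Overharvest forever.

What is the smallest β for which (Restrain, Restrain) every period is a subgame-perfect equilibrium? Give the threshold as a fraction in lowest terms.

11/14

the Island fleet: cooperation gives 17 each period; deviation gives 39 once then 11 forever.
  17/(1−β) ≥ 39 + 11β/(1−β) ⇒ β ≥ 22/28 = 11/14.
the Harbor co-op: cooperation gives 39 each period; deviation gives 45 once then 22 forever.
  β ≥ 6/23.
Both must hold, so the binding constraint is the Island fleet's: β ≥ 11/14.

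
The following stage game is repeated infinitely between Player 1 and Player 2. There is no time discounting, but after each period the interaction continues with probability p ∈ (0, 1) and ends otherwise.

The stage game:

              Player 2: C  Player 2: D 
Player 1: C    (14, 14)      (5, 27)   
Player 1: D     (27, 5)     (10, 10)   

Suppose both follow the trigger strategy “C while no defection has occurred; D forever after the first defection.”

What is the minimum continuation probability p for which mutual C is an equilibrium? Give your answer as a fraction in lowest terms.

13/17

Expected cooperation value is 14 + p·14 + p²·14 + … = 14/(1−p); deviation gives 27 + p·10/(1−p).
14 ≥ 27(1−p) + 10p ⇒ 17p ≥ 13 ⇒ p ≥ 13/17.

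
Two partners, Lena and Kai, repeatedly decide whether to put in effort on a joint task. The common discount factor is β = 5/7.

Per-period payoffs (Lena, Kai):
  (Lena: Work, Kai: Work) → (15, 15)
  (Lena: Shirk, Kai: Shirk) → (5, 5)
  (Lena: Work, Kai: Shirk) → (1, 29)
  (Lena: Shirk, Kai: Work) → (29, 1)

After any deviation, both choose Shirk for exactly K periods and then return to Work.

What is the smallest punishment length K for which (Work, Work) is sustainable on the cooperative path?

3

No profitable deviation requires (15−5)(β+…+β^K) ≥ 29−15, i.e. β+…+β^K ≥ 7/5 ≈ 1.4000.
With β = 5/7, the partial sums are K=1: 0.7143, K=2: 1.2245, K=3: 1.5889.
K = 3 is the first length at which the sum reaches 1.4000.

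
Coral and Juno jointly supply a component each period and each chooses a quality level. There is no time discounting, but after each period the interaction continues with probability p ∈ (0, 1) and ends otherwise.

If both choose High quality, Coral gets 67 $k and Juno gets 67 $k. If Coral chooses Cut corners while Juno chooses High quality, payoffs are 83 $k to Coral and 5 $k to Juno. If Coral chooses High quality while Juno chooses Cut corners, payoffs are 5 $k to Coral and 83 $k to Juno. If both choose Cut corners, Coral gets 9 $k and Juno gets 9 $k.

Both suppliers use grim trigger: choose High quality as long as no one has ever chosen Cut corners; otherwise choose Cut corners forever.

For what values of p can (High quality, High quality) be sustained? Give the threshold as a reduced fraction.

8/37

Expected cooperation value is 67 + p·67 + p²·67 + … = 67/(1−p); deviation gives 83 + p·9/(1−p).
67 ≥ 83(1−p) + 9p ⇒ 74p ≥ 16 ⇒ p ≥ 16/74 = 8/37.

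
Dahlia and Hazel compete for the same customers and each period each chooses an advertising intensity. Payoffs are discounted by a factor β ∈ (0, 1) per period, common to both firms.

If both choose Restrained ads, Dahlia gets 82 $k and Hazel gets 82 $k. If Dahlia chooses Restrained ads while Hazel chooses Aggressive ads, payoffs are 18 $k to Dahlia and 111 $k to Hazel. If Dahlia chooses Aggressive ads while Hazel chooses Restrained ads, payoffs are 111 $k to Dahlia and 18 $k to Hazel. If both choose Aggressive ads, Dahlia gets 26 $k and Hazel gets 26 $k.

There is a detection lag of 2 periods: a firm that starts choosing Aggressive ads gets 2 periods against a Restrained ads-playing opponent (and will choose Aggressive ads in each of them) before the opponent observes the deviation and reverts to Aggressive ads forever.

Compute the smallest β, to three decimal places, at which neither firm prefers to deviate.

0.584

The best deviation is to choose Aggressive ads for all 2 undetected periods, earning 111 each, then 26 forever once detected.
Deviation value: 111(1−β^2)/(1−β) + 26β^2/(1−β); cooperation value: 82/(1−β).
IC: 82 ≥ 111(1−β^2) + 26β^2 = 111 − 85β^2.
So β^2 ≥ 29/85, giving β ≥ (29/85)^(1/2) ≈ 0.584.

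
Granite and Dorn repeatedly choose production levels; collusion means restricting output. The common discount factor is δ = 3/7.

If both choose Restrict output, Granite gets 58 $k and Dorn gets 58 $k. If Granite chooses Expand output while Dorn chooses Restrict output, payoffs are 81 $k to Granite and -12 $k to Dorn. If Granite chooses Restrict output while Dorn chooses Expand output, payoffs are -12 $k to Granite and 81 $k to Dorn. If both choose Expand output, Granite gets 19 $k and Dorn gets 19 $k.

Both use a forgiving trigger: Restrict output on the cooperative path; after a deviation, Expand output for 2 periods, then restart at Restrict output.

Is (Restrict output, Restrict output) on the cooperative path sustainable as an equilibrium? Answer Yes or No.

Yes

Comparing payoff streams over the 3 periods until play realigns: cooperate → 58(1+δ+…+δ^2); deviate → 81 + 19(δ+…+δ^2).
Cooperation is sustained iff (58−19)(δ+…+δ^2) ≥ 81−58.
δ+…+δ^2 = 3/7·(1−(3/7)^2)/(1−3/7) = 0.6122, and (81−58)/(58−19) = 0.5897.
0.6122 ≥ 0.5897, so cooperation is sustainable.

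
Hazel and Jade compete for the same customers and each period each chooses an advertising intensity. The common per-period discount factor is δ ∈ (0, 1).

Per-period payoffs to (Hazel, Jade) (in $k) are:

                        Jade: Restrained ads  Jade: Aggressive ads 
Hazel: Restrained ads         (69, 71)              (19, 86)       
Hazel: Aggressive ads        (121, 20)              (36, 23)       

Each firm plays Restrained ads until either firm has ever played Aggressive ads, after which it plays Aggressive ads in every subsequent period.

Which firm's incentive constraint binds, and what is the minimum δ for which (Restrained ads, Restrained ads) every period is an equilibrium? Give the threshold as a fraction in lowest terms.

Hazel: cooperation gives 69 each period; deviation gives 121 once then 36 forever.
  69/(1−δ) ≥ 121 + 36δ/(1−δ) ⇒ δ ≥ 52/85.
Jade: cooperation gives 71 each period; deviation gives 86 once then 23 forever.
  δ ≥ 15/63 = 5/21.
Both must hold, so the binding constraint is Hazel's: δ ≥ 52/85.

Hazel; δ ≥ 52/85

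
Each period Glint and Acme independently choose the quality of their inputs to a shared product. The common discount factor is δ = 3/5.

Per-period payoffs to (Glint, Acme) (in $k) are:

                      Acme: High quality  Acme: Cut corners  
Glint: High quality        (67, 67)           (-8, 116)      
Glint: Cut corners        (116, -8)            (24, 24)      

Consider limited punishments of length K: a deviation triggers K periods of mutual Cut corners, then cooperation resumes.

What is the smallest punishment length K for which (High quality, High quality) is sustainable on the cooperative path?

No profitable deviation requires (67−24)(δ+…+δ^K) ≥ 116−67, i.e. δ+…+δ^K ≥ 49/43 ≈ 1.1395.
With δ = 3/5, the partial sums are K=1: 0.6000, K=2: 0.9600, K=3: 1.1760.
K = 3 is the first length at which the sum reaches 1.1395.

3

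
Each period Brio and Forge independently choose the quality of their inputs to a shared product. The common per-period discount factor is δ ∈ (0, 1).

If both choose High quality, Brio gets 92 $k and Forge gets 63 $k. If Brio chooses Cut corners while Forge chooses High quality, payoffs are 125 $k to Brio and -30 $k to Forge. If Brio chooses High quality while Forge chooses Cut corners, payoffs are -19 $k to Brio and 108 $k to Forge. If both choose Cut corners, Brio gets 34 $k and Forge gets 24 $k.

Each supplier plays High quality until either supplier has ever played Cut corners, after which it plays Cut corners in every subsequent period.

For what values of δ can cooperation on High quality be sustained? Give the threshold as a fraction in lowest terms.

Brio: cooperation gives 92 each period; deviation gives 125 once then 34 forever.
  92/(1−δ) ≥ 125 + 34δ/(1−δ) ⇒ δ ≥ 33/91.
Forge: cooperation gives 63 each period; deviation gives 108 once then 24 forever.
  δ ≥ 45/84 = 15/28.
Both must hold, so the binding constraint is Forge's: δ ≥ 15/28.

15/28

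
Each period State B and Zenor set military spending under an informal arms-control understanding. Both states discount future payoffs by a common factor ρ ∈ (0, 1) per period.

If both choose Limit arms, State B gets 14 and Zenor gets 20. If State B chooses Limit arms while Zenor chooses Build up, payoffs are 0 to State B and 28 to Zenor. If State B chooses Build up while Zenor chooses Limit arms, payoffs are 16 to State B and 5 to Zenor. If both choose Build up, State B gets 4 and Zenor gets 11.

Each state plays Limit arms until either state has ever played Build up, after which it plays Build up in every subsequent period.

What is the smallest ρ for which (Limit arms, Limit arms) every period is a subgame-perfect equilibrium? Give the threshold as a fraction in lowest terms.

State B's threshold: (16−14)/(16−4) = 1/6.
Zenor's threshold: (28−20)/(28−11) = 8/17.
1/6 < 8/17, so Zenor binds and ρ* = 8/17.

8/17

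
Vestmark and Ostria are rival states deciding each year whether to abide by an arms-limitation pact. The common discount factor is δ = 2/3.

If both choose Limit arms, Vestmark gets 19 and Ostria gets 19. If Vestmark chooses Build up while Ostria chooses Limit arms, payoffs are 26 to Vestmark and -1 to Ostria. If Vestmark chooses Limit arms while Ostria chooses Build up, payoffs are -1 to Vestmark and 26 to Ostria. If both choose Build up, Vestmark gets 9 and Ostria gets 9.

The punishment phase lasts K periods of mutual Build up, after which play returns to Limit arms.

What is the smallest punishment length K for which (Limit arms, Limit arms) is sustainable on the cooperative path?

IC: δ(1−δ^K)/(1−δ) ≥ (26−19)/(19−9) = 7/10.
With δ = 2/3: need 1 − δ^K ≥ 7/10·(1−2/3)/(2/3), i.e. δ^K ≤ 0.6500.
Since (2/3)^1 = 0.6667 and (2/3)^2 = 0.4444, the smallest such K is 2.

2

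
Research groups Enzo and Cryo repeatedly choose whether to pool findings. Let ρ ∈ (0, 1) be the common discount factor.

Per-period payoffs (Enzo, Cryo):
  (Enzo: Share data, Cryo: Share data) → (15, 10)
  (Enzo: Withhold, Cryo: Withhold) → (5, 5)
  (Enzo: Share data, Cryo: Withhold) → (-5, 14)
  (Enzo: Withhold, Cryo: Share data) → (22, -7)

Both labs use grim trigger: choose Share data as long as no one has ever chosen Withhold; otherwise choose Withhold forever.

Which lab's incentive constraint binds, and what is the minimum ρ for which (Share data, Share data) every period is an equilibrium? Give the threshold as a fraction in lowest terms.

Cryo; ρ ≥ 4/9

Enzo: cooperation gives 15 each period; deviation gives 22 once then 5 forever.
  15/(1−ρ) ≥ 22 + 5ρ/(1−ρ) ⇒ ρ ≥ 7/17.
Cryo: cooperation gives 10 each period; deviation gives 14 once then 5 forever.
  ρ ≥ 4/9.
Both must hold, so the binding constraint is Cryo's: ρ ≥ 4/9.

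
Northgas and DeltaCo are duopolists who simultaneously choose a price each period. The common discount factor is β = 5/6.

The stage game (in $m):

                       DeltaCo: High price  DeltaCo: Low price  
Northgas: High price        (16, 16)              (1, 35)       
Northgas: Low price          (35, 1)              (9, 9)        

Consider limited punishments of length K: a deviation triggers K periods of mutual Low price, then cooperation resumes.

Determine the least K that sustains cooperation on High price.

5

IC: β(1−β^K)/(1−β) ≥ (35−16)/(16−9) = 19/7.
With β = 5/6: need 1 − β^K ≥ 19/7·(1−5/6)/(5/6), i.e. β^K ≤ 0.4571.
Since (5/6)^4 = 0.4823 and (5/6)^5 = 0.4019, the smallest such K is 5.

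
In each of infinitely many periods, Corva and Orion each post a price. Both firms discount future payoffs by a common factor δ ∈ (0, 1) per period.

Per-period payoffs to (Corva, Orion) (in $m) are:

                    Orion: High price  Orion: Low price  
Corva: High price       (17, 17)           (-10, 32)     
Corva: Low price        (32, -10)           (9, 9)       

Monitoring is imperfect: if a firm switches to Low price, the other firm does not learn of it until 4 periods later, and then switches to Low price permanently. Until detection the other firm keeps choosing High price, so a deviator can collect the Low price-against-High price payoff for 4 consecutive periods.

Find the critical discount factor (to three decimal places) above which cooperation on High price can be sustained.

0.899

The best deviation is to choose Low price for all 4 undetected periods, earning 32 each, then 9 forever once detected.
Deviation value: 32(1−δ^4)/(1−δ) + 9δ^4/(1−δ); cooperation value: 17/(1−δ).
IC: 17 ≥ 32(1−δ^4) + 9δ^4 = 32 − 23δ^4.
So δ^4 ≥ 15/23, giving δ ≥ (15/23)^(1/4) ≈ 0.899.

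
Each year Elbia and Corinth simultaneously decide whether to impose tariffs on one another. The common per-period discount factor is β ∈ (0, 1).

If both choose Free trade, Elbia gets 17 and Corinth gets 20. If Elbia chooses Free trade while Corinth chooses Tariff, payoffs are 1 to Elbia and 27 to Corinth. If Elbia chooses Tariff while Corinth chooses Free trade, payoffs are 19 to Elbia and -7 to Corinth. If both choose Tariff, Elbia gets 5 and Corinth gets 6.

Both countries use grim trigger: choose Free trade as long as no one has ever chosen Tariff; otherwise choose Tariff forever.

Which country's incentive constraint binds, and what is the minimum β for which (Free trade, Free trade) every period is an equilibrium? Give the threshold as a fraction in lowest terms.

Corinth; β ≥ 1/3

Elbia: cooperation gives 17 each period; deviation gives 19 once then 5 forever.
  17/(1−β) ≥ 19 + 5β/(1−β) ⇒ β ≥ 2/14 = 1/7.
Corinth: cooperation gives 20 each period; deviation gives 27 once then 6 forever.
  β ≥ 7/21 = 1/3.
Both must hold, so the binding constraint is Corinth's: β ≥ 1/3.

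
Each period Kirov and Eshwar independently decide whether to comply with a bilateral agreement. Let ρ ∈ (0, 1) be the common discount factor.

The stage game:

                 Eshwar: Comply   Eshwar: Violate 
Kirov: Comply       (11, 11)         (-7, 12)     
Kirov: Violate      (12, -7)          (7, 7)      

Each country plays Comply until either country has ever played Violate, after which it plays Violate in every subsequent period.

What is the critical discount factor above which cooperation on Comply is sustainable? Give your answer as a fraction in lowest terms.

1/5

Cooperation forever yields 11 each period: 11/(1−ρ).
Deviating yields 12 once, then 7 forever: 12 + 7ρ/(1−ρ).
No profitable deviation requires 11/(1−ρ) ≥ 12 + 7ρ/(1−ρ).
Multiplying by (1−ρ): 11 ≥ 12(1−ρ) + 7ρ = 12 − 5ρ.
So 5ρ ≥ 1, i.e. ρ ≥ 1/5.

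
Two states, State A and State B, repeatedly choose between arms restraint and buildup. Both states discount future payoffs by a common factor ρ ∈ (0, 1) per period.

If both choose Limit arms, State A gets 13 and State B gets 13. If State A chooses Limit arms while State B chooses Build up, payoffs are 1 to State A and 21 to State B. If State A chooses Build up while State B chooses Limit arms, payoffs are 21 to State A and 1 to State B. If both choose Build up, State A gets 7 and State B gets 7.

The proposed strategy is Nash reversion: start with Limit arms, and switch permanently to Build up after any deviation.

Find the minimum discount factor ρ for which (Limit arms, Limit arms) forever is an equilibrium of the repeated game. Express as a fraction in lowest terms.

4/7

13/(1−ρ) ≥ 21 + 7ρ/(1−ρ)
13 ≥ 21 − 14ρ
ρ ≥ 8/14 = 4/7.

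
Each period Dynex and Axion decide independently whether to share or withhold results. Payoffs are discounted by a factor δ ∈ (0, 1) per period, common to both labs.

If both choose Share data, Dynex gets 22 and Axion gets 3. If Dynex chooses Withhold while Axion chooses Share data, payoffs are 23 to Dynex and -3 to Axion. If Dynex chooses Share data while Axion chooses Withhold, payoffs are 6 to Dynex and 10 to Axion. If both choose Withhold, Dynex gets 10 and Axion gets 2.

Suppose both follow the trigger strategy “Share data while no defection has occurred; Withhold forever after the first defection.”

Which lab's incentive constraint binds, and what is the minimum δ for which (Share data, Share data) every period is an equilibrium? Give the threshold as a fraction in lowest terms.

For Dynex: deviation gain 23−22 = 1, per-period punishment loss 22−10 = 12. IC gives δ ≥ 1/13.
For Axion: gain 7, loss 1 per period, so δ ≥ 7/8.
The tighter constraint is Axion's, so cooperation needs δ ≥ 7/8.

Axion; δ ≥ 7/8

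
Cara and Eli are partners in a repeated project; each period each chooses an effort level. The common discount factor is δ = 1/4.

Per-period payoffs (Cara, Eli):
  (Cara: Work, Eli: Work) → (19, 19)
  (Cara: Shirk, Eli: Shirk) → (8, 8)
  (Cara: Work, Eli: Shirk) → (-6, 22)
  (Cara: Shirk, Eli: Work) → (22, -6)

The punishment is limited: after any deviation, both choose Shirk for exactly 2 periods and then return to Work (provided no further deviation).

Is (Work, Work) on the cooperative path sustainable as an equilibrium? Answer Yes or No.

A one-shot deviation gives 22 now, then 8 for 2 periods, then back to 19.
Gain from deviating: (22−19) today; loss: (19−8) in each of the next 2 periods.
No-deviation condition: (19−8)(δ+…+δ^2) ≥ 22−19, i.e. δ+…+δ^2 ≥ 3/11.
At δ = 1/4: δ+…+δ^2 = 0.3125 ≥ 0.2727.
So cooperation is sustainable.

Yes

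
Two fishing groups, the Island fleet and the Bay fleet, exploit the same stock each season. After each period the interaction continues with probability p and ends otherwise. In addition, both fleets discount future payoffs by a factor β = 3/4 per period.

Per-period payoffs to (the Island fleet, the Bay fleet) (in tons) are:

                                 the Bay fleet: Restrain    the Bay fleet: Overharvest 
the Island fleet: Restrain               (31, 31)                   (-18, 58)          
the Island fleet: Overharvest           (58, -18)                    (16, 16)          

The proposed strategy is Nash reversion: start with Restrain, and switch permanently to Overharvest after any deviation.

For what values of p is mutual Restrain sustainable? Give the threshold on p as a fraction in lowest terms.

6/7

Expected continuation weight on next period's payoff is β·p = 3/4·p, which plays the role of the discount factor.
Cooperation requires 3/4·p ≥ (58−31)/(58−16) = 9/14, hence p ≥ 6/7.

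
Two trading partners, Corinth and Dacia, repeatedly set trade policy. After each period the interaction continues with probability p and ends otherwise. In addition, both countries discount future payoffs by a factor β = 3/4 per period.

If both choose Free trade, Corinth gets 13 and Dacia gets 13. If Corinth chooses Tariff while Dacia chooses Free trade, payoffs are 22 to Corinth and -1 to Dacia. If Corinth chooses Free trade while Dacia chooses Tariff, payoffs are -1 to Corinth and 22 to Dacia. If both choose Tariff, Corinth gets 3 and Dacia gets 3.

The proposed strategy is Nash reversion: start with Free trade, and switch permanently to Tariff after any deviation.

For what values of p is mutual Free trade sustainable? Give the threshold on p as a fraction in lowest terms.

Expected continuation weight on next period's payoff is β·p = 3/4·p, which plays the role of the discount factor.
Cooperation requires 3/4·p ≥ (22−13)/(22−3) = 9/19, hence p ≥ 12/19.

12/19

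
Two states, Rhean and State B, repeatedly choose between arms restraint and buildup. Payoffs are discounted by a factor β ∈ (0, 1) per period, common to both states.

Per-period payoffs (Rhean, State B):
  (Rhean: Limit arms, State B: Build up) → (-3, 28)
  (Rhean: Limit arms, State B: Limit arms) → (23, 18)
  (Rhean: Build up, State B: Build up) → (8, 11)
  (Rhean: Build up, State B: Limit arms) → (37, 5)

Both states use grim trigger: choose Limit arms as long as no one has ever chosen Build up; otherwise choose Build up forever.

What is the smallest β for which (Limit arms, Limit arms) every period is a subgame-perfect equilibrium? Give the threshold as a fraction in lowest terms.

Rhean's threshold: (37−23)/(37−8) = 14/29.
State B's threshold: (28−18)/(28−11) = 10/17.
14/29 < 10/17, so State B binds and β* = 10/17.

10/17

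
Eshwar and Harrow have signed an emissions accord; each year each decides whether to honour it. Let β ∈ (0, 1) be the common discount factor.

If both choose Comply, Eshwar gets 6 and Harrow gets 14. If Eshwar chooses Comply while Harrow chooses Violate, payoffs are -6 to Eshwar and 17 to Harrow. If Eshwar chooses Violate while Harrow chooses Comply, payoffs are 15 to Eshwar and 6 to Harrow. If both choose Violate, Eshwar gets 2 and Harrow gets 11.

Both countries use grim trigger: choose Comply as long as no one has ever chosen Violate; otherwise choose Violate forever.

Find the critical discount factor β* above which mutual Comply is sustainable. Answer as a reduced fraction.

9/13

Eshwar's threshold: (15−6)/(15−2) = 9/13.
Harrow's threshold: (17−14)/(17−11) = 1/2.
9/13 > 1/2, so Eshwar binds and β* = 9/13.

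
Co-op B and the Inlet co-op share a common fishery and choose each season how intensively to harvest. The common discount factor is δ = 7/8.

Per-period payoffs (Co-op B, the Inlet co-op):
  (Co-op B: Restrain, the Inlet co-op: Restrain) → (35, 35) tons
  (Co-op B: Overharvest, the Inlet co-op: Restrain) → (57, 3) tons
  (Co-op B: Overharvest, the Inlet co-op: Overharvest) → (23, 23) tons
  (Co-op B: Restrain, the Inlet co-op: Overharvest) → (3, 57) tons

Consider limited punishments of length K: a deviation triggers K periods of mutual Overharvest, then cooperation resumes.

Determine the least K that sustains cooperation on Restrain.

Need Σ_{k=1}^{K} δ^k ≥ (57−35)/(35−23) = 1.8333 at δ = 7/8.
At K = 2 the sum is 1.6406 < 1.8333; at K = 3 it is 2.3105 ≥ 1.8333.
So the minimum punishment length is K = 3.

3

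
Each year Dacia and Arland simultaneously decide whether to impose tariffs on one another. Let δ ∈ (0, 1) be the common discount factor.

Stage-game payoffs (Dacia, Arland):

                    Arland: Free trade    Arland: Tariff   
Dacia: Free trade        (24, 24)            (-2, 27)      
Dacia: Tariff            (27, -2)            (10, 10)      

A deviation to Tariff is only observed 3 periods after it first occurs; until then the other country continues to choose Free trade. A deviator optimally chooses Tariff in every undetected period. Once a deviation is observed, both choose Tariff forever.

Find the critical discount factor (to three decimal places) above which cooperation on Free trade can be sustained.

0.561

Deviating for the 3 undetected periods gains 27−24 = 3 per period over cooperation, then loses 24−10 = 14 per period forever once punishment starts.
Gain: 3(1 + δ + … + δ^2); loss: 14·δ^3/(1−δ).
No profitable deviation ⇔ 3(1−δ^3) ≤ 14·δ^3, i.e. δ^3 ≥ 3/(3+14) = 3/17.
Hence δ ≥ (3/17)^(1/3) ≈ 0.561.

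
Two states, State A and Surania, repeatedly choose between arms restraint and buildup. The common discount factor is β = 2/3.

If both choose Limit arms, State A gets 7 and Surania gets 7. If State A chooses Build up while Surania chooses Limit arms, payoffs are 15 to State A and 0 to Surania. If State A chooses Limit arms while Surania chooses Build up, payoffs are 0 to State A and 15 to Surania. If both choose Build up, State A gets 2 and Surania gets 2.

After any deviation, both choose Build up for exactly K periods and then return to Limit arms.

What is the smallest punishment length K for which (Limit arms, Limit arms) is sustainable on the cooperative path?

4

IC: β(1−β^K)/(1−β) ≥ (15−7)/(7−2) = 8/5.
With β = 2/3: need 1 − β^K ≥ 8/5·(1−2/3)/(2/3), i.e. β^K ≤ 0.2000.
Since (2/3)^3 = 0.2963 and (2/3)^4 = 0.1975, the smallest such K is 4.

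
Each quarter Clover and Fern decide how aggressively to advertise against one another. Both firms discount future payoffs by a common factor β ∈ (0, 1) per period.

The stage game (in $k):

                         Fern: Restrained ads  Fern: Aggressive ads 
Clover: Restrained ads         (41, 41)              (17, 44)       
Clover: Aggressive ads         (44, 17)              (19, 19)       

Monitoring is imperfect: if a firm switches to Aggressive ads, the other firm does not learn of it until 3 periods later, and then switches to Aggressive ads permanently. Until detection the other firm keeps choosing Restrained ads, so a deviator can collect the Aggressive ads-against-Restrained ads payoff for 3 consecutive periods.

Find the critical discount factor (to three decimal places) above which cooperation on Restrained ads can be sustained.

Deviating for the 3 undetected periods gains 44−41 = 3 per period over cooperation, then loses 41−19 = 22 per period forever once punishment starts.
Gain: 3(1 + β + … + β^2); loss: 22·β^3/(1−β).
No profitable deviation ⇔ 3(1−β^3) ≤ 22·β^3, i.e. β^3 ≥ 3/(3+22) = 3/25.
Hence β ≥ (3/25)^(1/3) ≈ 0.493.

0.493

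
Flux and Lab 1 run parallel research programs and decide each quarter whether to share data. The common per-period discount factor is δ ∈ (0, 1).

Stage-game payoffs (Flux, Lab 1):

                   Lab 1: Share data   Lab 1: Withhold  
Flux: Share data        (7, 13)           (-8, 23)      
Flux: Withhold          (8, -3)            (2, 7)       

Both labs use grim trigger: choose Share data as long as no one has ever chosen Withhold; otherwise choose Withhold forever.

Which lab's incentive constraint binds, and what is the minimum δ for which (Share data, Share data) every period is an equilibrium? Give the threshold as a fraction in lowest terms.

Flux: cooperation gives 7 each period; deviation gives 8 once then 2 forever.
  7/(1−δ) ≥ 8 + 2δ/(1−δ) ⇒ δ ≥ 1/6.
Lab 1: cooperation gives 13 each period; deviation gives 23 once then 7 forever.
  δ ≥ 10/16 = 5/8.
Both must hold, so the binding constraint is Lab 1's: δ ≥ 5/8.

Lab 1; δ ≥ 5/8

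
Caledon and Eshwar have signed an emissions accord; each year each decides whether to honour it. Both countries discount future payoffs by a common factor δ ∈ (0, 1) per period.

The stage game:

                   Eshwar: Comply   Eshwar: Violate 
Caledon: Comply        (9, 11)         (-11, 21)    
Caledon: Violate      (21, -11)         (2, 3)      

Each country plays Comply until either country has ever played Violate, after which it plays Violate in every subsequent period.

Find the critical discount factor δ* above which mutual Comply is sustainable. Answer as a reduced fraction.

12/19

Caledon: cooperation gives 9 each period; deviation gives 21 once then 2 forever.
  9/(1−δ) ≥ 21 + 2δ/(1−δ) ⇒ δ ≥ 12/19.
Eshwar: cooperation gives 11 each period; deviation gives 21 once then 3 forever.
  δ ≥ 10/18 = 5/9.
Both must hold, so the binding constraint is Caledon's: δ ≥ 12/19.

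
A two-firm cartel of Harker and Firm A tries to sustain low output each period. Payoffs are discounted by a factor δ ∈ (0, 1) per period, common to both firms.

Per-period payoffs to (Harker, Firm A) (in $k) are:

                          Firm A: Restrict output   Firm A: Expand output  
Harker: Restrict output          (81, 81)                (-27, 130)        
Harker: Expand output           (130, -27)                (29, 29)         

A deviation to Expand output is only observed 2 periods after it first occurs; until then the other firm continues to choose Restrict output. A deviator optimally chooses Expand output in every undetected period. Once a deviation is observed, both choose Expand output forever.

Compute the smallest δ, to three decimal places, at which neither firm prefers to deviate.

Deviating for the 2 undetected periods gains 130−81 = 49 per period over cooperation, then loses 81−29 = 52 per period forever once punishment starts.
Gain: 49(1 + δ + … + δ^1); loss: 52·δ^2/(1−δ).
No profitable deviation ⇔ 49(1−δ^2) ≤ 52·δ^2, i.e. δ^2 ≥ 49/(49+52) = 49/101.
Hence δ ≥ (49/101)^(1/2) ≈ 0.697.

0.697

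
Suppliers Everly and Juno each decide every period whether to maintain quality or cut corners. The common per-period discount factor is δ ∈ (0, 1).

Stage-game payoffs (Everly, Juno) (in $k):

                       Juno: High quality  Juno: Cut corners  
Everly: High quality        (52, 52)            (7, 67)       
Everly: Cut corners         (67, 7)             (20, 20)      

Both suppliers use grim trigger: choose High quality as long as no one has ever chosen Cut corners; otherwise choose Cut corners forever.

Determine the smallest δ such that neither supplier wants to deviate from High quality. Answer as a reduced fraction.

15/47

One-period gain from deviating is 67 − 52 = 15. The loss is 52 − 20 = 32 in every subsequent period, with present value 32·δ/(1−δ).
Deviation is unprofitable when 32·δ/(1−δ) ≥ 15, i.e. δ/(1−δ) ≥ 15/32.
Equivalently δ ≥ 15/(15+32) = 15/47.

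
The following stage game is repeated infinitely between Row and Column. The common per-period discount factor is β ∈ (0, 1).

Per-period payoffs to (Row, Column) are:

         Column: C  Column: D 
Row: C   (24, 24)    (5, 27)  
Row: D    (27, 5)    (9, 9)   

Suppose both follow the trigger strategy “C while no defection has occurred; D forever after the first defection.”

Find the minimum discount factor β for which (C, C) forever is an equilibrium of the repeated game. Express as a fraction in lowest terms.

Under grim trigger the critical discount factor is (T−C)/(T−P) with T = 27, C = 24, P = 9.
β* = (27−24)/(27−9) = 3/18 = 1/6.

1/6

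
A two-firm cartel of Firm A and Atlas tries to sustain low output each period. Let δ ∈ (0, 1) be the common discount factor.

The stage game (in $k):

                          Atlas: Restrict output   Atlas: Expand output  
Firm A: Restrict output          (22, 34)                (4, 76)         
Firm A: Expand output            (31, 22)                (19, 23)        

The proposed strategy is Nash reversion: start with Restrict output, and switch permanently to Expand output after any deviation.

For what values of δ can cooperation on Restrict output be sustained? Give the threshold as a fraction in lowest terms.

Firm A's threshold: (31−22)/(31−19) = 3/4.
Atlas's threshold: (76−34)/(76−23) = 42/53.
3/4 < 42/53, so Atlas binds and δ* = 42/53.

42/53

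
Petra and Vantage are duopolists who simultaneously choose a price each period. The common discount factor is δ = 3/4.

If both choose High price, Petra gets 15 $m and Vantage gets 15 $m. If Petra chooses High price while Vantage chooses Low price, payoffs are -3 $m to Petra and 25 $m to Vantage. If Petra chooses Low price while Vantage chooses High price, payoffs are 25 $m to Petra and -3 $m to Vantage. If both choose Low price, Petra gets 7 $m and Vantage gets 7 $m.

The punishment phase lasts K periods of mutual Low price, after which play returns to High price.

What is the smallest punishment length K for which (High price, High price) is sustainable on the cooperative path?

IC: δ(1−δ^K)/(1−δ) ≥ (25−15)/(15−7) = 5/4.
With δ = 3/4: need 1 − δ^K ≥ 5/4·(1−3/4)/(3/4), i.e. δ^K ≤ 0.5833.
Since (3/4)^1 = 0.7500 and (3/4)^2 = 0.5625, the smallest such K is 2.

2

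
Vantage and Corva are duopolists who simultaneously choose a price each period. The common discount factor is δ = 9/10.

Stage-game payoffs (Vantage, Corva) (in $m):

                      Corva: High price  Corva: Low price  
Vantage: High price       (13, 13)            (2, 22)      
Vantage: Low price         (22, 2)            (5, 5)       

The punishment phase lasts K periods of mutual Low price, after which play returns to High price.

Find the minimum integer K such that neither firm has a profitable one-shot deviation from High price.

2

Need Σ_{k=1}^{K} δ^k ≥ (22−13)/(13−5) = 1.1250 at δ = 9/10.
At K = 1 the sum is 0.9000 < 1.1250; at K = 2 it is 1.7100 ≥ 1.1250.
So the minimum punishment length is K = 2.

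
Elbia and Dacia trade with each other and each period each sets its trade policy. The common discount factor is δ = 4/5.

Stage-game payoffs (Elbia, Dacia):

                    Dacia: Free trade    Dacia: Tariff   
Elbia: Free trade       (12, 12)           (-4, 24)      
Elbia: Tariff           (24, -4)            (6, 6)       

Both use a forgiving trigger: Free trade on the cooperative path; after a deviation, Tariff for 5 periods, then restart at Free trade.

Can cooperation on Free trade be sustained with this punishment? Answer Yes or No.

Yes

A one-shot deviation gives 24 now, then 6 for 5 periods, then back to 12.
Gain from deviating: (24−12) today; loss: (12−6) in each of the next 5 periods.
No-deviation condition: (12−6)(δ+…+δ^5) ≥ 24−12, i.e. δ+…+δ^5 ≥ 2.
At δ = 4/5: δ+…+δ^5 = 2.6893 ≥ 2.0000.
So cooperation is sustainable.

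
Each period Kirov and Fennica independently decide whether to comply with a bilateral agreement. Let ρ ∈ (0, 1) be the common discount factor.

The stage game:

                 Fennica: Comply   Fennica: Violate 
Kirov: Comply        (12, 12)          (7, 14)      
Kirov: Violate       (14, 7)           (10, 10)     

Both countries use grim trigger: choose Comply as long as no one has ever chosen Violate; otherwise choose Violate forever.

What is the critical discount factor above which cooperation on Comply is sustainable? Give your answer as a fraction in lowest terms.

1/2

One-period gain from deviating is 14 − 12 = 2. The loss is 12 − 10 = 2 in every subsequent period, with present value 2·ρ/(1−ρ).
Deviation is unprofitable when 2·ρ/(1−ρ) ≥ 2, i.e. ρ/(1−ρ) ≥ 1.
Equivalently ρ ≥ 2/(2+2) = 1/2.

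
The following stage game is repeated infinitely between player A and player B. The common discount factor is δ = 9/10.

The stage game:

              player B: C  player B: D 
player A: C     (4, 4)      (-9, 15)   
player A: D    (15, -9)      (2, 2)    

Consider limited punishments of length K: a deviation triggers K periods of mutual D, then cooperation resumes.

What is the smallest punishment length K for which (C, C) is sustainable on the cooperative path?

No profitable deviation requires (4−2)(δ+…+δ^K) ≥ 15−4, i.e. δ+…+δ^K ≥ 11/2 ≈ 5.5000.
With δ = 9/10, the partial sums are K=1: 0.9000, K=2: 1.7100, …, K=7: 4.6953, K=8: 5.1258, K=9: 5.5132.
K = 9 is the first length at which the sum reaches 5.5000.

9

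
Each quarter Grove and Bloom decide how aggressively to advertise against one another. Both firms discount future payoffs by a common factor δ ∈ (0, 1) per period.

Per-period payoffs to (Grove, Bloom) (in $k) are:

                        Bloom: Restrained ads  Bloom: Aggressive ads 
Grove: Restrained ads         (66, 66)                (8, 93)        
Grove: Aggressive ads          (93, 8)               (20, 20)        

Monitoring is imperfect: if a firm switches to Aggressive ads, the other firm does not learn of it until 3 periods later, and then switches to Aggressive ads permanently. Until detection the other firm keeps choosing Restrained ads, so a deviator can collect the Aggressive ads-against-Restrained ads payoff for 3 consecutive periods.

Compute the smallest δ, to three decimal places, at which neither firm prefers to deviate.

0.718

Deviating for the 3 undetected periods gains 93−66 = 27 per period over cooperation, then loses 66−20 = 46 per period forever once punishment starts.
Gain: 27(1 + δ + … + δ^2); loss: 46·δ^3/(1−δ).
No profitable deviation ⇔ 27(1−δ^3) ≤ 46·δ^3, i.e. δ^3 ≥ 27/(27+46) = 27/73.
Hence δ ≥ (27/73)^(1/3) ≈ 0.718.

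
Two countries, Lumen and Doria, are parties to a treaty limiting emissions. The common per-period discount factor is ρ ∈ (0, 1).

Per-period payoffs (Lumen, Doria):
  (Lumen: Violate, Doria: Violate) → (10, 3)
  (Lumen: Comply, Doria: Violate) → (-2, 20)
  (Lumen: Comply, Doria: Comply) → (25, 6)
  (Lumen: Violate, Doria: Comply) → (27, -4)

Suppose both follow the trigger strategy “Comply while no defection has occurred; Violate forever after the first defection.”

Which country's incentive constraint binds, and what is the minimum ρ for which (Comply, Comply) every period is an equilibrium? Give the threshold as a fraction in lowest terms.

Lumen: cooperation gives 25 each period; deviation gives 27 once then 10 forever.
  25/(1−ρ) ≥ 27 + 10ρ/(1−ρ) ⇒ ρ ≥ 2/17.
Doria: cooperation gives 6 each period; deviation gives 20 once then 3 forever.
  ρ ≥ 14/17.
Both must hold, so the binding constraint is Doria's: ρ ≥ 14/17.

Doria; ρ ≥ 14/17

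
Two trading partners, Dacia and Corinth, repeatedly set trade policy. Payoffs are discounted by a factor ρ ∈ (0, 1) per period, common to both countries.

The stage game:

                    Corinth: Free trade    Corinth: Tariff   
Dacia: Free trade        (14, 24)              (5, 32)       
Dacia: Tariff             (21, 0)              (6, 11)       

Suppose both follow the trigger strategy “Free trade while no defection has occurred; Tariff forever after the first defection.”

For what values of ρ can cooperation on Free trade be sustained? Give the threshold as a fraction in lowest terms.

Dacia: cooperation gives 14 each period; deviation gives 21 once then 6 forever.
  14/(1−ρ) ≥ 21 + 6ρ/(1−ρ) ⇒ ρ ≥ 7/15.
Corinth: cooperation gives 24 each period; deviation gives 32 once then 11 forever.
  ρ ≥ 8/21.
Both must hold, so the binding constraint is Dacia's: ρ ≥ 7/15.

7/15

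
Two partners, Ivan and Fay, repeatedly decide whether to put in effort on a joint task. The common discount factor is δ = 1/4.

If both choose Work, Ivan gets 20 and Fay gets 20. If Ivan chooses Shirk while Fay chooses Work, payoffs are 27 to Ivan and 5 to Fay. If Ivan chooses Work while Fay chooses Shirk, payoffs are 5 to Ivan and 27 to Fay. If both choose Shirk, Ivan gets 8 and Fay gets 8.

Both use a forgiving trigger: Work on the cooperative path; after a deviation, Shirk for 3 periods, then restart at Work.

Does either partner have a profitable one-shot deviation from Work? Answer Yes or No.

Yes

A one-shot deviation gives 27 now, then 8 for 3 periods, then back to 20.
Gain from deviating: (27−20) today; loss: (20−8) in each of the next 3 periods.
No-deviation condition: (20−8)(δ+…+δ^3) ≥ 27−20, i.e. δ+…+δ^3 ≥ 7/12.
At δ = 1/4: δ+…+δ^3 = 0.3281 < 0.5833.
So cooperation is not sustainable.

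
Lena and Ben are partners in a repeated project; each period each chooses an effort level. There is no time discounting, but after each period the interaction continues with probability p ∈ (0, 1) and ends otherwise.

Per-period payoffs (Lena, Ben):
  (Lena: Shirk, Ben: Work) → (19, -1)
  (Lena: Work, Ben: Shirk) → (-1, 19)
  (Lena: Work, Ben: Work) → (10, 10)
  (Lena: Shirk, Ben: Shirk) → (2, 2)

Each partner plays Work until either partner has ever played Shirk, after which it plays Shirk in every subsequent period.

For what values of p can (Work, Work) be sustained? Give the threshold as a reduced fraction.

9/17

With no time discounting, the continuation probability p plays the role of the discount factor.
Grim-trigger IC: 10/(1−p) ≥ 19 + 2p/(1−p) ⇒ p ≥ (19−10)/(19−2) = 9/17.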